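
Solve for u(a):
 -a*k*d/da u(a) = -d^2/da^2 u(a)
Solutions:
 u(a) = Piecewise((-sqrt(2)*sqrt(pi)*C1*erf(sqrt(2)*a*sqrt(-k)/2)/(2*sqrt(-k)) - C2, (k > 0) | (k < 0)), (-C1*a - C2, True))


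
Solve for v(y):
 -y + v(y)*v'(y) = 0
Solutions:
 v(y) = -sqrt(C1 + y^2)
 v(y) = sqrt(C1 + y^2)


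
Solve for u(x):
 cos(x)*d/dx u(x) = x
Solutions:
 u(x) = C1 + Integral(x/cos(x), x)


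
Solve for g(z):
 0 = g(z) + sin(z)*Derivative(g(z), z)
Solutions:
 g(z) = C1*sqrt(cos(z) + 1)/sqrt(cos(z) - 1)


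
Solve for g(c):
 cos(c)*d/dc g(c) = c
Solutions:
 g(c) = C1 + Integral(c/cos(c), c)


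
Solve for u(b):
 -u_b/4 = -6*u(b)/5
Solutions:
 u(b) = C1*exp(24*b/5)


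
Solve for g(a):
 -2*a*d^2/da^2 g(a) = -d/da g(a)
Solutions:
 g(a) = C1 + C2*a^(3/2)


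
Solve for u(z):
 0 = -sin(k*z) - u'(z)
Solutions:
 u(z) = C1 + cos(k*z)/k


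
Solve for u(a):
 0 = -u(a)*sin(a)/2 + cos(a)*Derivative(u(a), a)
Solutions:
 u(a) = C1/sqrt(cos(a))


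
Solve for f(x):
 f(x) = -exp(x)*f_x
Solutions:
 f(x) = C1*exp(exp(-x))


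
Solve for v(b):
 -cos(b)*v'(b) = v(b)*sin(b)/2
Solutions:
 v(b) = C1*sqrt(cos(b))


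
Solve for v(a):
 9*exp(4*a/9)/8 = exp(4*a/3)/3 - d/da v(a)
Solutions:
 v(a) = C1 - 81*exp(4*a/9)/32 + exp(4*a/3)/4


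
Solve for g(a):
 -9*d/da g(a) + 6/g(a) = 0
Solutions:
 g(a) = -sqrt(C1 + 12*a)/3
 g(a) = sqrt(C1 + 12*a)/3


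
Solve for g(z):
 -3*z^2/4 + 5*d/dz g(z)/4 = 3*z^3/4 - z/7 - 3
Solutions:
 g(z) = C1 + 3*z^4/20 + z^3/5 - 2*z^2/35 - 12*z/5


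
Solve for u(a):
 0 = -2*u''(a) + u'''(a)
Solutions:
 u(a) = C1 + C2*a + C3*exp(2*a)


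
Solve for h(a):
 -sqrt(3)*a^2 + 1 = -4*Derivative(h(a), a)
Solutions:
 h(a) = C1 + sqrt(3)*a^3/12 - a/4


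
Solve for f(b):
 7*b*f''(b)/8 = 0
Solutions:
 f(b) = C1 + C2*b


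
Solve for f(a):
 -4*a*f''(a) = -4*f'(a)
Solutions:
 f(a) = C1 + C2*a^2


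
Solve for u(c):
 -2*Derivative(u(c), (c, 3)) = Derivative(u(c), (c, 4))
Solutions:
 u(c) = C1 + C2*c + C3*c^2 + C4*exp(-2*c)


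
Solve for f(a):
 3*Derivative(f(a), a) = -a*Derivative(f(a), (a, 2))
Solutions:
 f(a) = C1 + C2/a^2


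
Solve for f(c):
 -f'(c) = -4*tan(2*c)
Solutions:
 f(c) = C1 - 2*log(cos(2*c))


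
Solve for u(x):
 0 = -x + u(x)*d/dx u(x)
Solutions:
 u(x) = -sqrt(C1 + x^2)
 u(x) = sqrt(C1 + x^2)


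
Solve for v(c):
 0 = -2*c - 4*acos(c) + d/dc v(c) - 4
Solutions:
 v(c) = C1 + c^2 + 4*c*acos(c) + 4*c - 4*sqrt(1 - c^2)


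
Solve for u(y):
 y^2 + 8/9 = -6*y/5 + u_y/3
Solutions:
 u(y) = C1 + y^3 + 9*y^2/5 + 8*y/3


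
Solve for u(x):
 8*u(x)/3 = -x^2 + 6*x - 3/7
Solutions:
 u(x) = -3*x^2/8 + 9*x/4 - 9/56


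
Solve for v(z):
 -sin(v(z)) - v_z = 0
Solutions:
 v(z) = -acos((-C1 - exp(2*z))/(C1 - exp(2*z))) + 2*pi
 v(z) = acos((-C1 - exp(2*z))/(C1 - exp(2*z)))


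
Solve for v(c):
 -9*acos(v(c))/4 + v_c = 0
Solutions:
 Integral(1/acos(_y), (_y, v(c))) = C1 + 9*c/4


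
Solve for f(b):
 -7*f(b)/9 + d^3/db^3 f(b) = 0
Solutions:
 f(b) = C3*exp(21^(1/3)*b/3) + (C1*sin(3^(5/6)*7^(1/3)*b/6) + C2*cos(3^(5/6)*7^(1/3)*b/6))*exp(-21^(1/3)*b/6)


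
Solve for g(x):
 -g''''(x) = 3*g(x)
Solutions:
 g(x) = (C1*sin(sqrt(2)*3^(1/4)*x/2) + C2*cos(sqrt(2)*3^(1/4)*x/2))*exp(-sqrt(2)*3^(1/4)*x/2) + (C3*sin(sqrt(2)*3^(1/4)*x/2) + C4*cos(sqrt(2)*3^(1/4)*x/2))*exp(sqrt(2)*3^(1/4)*x/2)


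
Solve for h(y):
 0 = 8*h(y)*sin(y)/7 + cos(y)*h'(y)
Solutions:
 h(y) = C1*cos(y)^(8/7)


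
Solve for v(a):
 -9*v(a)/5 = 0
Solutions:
 v(a) = 0


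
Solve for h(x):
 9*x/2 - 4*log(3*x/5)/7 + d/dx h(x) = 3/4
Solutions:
 h(x) = C1 - 9*x^2/4 + 4*x*log(x)/7 - 4*x*log(5)/7 + 5*x/28 + 4*x*log(3)/7


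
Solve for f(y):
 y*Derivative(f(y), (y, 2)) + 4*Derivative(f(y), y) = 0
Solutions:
 f(y) = C1 + C2/y^3


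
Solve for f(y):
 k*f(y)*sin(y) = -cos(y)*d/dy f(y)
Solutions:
 f(y) = C1*exp(k*log(cos(y)))


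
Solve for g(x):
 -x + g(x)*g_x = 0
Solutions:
 g(x) = -sqrt(C1 + x^2)
 g(x) = sqrt(C1 + x^2)


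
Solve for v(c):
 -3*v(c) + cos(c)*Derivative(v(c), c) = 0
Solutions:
 v(c) = C1*(sin(c) + 1)^(3/2)/(sin(c) - 1)^(3/2)


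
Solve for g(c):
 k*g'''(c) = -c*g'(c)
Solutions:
 g(c) = C1 + Integral(C2*airyai(c*(-1/k)^(1/3)) + C3*airybi(c*(-1/k)^(1/3)), c)


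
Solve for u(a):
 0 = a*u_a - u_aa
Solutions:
 u(a) = C1 + C2*erfi(sqrt(2)*a/2)


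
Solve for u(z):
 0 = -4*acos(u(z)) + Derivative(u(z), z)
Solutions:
 Integral(1/acos(_y), (_y, u(z))) = C1 + 4*z


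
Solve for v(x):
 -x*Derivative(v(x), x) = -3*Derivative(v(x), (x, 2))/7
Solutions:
 v(x) = C1 + C2*erfi(sqrt(42)*x/6)


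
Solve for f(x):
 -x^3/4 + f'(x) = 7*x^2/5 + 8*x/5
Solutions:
 f(x) = C1 + x^4/16 + 7*x^3/15 + 4*x^2/5


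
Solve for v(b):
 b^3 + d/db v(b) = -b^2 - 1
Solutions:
 v(b) = C1 - b^4/4 - b^3/3 - b


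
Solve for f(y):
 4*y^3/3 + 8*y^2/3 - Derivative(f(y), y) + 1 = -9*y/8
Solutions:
 f(y) = C1 + y^4/3 + 8*y^3/9 + 9*y^2/16 + y


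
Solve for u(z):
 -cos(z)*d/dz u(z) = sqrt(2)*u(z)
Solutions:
 u(z) = C1*(sin(z) - 1)^(sqrt(2)/2)/(sin(z) + 1)^(sqrt(2)/2)


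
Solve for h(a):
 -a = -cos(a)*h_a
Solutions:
 h(a) = C1 + Integral(a/cos(a), a)


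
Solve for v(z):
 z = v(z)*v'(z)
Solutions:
 v(z) = -sqrt(C1 + z^2)
 v(z) = sqrt(C1 + z^2)


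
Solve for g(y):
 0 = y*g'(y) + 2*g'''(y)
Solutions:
 g(y) = C1 + Integral(C2*airyai(-2^(2/3)*y/2) + C3*airybi(-2^(2/3)*y/2), y)


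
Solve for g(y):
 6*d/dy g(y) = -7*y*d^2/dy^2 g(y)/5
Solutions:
 g(y) = C1 + C2/y^(23/7)


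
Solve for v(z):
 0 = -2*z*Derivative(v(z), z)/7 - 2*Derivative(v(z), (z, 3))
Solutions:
 v(z) = C1 + Integral(C2*airyai(-7^(2/3)*z/7) + C3*airybi(-7^(2/3)*z/7), z)


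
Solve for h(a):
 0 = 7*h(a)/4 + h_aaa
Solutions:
 h(a) = C3*exp(-14^(1/3)*a/2) + (C1*sin(14^(1/3)*sqrt(3)*a/4) + C2*cos(14^(1/3)*sqrt(3)*a/4))*exp(14^(1/3)*a/4)


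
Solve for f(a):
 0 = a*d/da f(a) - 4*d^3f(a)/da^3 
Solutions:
 f(a) = C1 + Integral(C2*airyai(2^(1/3)*a/2) + C3*airybi(2^(1/3)*a/2), a)


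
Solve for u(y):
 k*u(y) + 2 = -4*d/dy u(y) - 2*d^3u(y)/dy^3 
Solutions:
 u(y) = C1*exp(y*(6^(1/3)*(9*k + 2*sqrt(3)*sqrt(27*k^2/4 + 32))^(1/3)/12 - 2^(1/3)*3^(5/6)*I*(9*k + 2*sqrt(3)*sqrt(27*k^2/4 + 32))^(1/3)/12 + 8/((-6^(1/3) + 2^(1/3)*3^(5/6)*I)*(9*k + 2*sqrt(3)*sqrt(27*k^2/4 + 32))^(1/3)))) + C2*exp(y*(6^(1/3)*(9*k + 2*sqrt(3)*sqrt(27*k^2/4 + 32))^(1/3)/12 + 2^(1/3)*3^(5/6)*I*(9*k + 2*sqrt(3)*sqrt(27*k^2/4 + 32))^(1/3)/12 - 8/((6^(1/3) + 2^(1/3)*3^(5/6)*I)*(9*k + 2*sqrt(3)*sqrt(27*k^2/4 + 32))^(1/3)))) + C3*exp(6^(1/3)*y*(-(9*k + 2*sqrt(3)*sqrt(27*k^2/4 + 32))^(1/3) + 4*6^(1/3)/(9*k + 2*sqrt(3)*sqrt(27*k^2/4 + 32))^(1/3))/6) - 2/k


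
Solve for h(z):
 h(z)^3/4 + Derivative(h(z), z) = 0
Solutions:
 h(z) = -sqrt(2)*sqrt(-1/(C1 - z))
 h(z) = sqrt(2)*sqrt(-1/(C1 - z))


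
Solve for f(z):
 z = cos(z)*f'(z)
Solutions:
 f(z) = C1 + Integral(z/cos(z), z)


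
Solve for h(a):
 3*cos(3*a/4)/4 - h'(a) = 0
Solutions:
 h(a) = C1 + sin(3*a/4)


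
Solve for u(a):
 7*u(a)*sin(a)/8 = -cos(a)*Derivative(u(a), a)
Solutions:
 u(a) = C1*cos(a)^(7/8)


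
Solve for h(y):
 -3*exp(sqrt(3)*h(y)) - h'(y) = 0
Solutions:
 h(y) = sqrt(3)*(2*log(1/(C1 + 3*y)) - log(3))/6


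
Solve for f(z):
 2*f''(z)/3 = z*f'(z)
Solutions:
 f(z) = C1 + C2*erfi(sqrt(3)*z/2)


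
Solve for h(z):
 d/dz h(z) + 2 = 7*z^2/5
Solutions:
 h(z) = C1 + 7*z^3/15 - 2*z


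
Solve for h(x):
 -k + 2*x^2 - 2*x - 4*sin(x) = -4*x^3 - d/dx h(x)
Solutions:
 h(x) = C1 + k*x - x^4 - 2*x^3/3 + x^2 - 4*cos(x)


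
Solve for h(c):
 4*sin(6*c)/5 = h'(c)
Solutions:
 h(c) = C1 - 2*cos(6*c)/15


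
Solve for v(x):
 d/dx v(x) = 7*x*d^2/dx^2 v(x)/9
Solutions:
 v(x) = C1 + C2*x^(16/7)


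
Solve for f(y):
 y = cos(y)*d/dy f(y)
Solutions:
 f(y) = C1 + Integral(y/cos(y), y)


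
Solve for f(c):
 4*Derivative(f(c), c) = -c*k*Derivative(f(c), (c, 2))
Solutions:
 f(c) = C1 + c^(((re(k) - 4)*re(k) + im(k)^2)/(re(k)^2 + im(k)^2))*(C2*sin(4*log(c)*Abs(im(k))/(re(k)^2 + im(k)^2)) + C3*cos(4*log(c)*im(k)/(re(k)^2 + im(k)^2)))


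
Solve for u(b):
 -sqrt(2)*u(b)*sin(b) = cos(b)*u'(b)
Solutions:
 u(b) = C1*cos(b)^(sqrt(2))


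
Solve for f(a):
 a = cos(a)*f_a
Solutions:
 f(a) = C1 + Integral(a/cos(a), a)


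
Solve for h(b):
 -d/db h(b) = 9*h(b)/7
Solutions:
 h(b) = C1*exp(-9*b/7)


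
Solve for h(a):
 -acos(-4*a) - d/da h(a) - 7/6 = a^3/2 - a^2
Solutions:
 h(a) = C1 - a^4/8 + a^3/3 - a*acos(-4*a) - 7*a/6 - sqrt(1 - 16*a^2)/4


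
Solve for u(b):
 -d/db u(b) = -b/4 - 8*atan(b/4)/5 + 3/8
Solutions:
 u(b) = C1 + b^2/8 + 8*b*atan(b/4)/5 - 3*b/8 - 16*log(b^2 + 16)/5


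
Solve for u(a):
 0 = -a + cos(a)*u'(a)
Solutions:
 u(a) = C1 + Integral(a/cos(a), a)


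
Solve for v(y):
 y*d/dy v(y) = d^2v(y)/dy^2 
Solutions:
 v(y) = C1 + C2*erfi(sqrt(2)*y/2)


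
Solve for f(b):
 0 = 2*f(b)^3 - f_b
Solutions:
 f(b) = -sqrt(2)*sqrt(-1/(C1 + 2*b))/2
 f(b) = sqrt(2)*sqrt(-1/(C1 + 2*b))/2


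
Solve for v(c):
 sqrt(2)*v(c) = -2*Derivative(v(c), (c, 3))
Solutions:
 v(c) = C3*exp(-2^(5/6)*c/2) + (C1*sin(2^(5/6)*sqrt(3)*c/4) + C2*cos(2^(5/6)*sqrt(3)*c/4))*exp(2^(5/6)*c/4)


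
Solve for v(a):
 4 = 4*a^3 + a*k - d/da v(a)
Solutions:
 v(a) = C1 + a^4 + a^2*k/2 - 4*a


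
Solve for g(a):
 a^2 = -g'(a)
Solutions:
 g(a) = C1 - a^3/3


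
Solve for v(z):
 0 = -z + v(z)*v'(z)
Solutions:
 v(z) = -sqrt(C1 + z^2)
 v(z) = sqrt(C1 + z^2)


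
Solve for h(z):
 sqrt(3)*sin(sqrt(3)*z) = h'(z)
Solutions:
 h(z) = C1 - cos(sqrt(3)*z)


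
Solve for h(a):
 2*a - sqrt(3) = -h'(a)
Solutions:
 h(a) = C1 - a^2 + sqrt(3)*a


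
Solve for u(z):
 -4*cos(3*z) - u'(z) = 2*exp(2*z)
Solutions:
 u(z) = C1 - exp(2*z) - 4*sin(3*z)/3


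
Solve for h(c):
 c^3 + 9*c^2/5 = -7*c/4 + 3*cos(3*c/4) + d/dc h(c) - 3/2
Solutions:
 h(c) = C1 + c^4/4 + 3*c^3/5 + 7*c^2/8 + 3*c/2 - 4*sin(3*c/4)


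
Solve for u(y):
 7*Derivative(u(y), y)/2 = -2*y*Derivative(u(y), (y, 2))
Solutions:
 u(y) = C1 + C2/y^(3/4)


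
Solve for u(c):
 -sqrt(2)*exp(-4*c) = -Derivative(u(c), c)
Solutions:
 u(c) = C1 - sqrt(2)*exp(-4*c)/4


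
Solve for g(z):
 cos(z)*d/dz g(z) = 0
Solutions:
 g(z) = C1


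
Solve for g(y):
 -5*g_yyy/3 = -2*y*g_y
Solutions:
 g(y) = C1 + Integral(C2*airyai(5^(2/3)*6^(1/3)*y/5) + C3*airybi(5^(2/3)*6^(1/3)*y/5), y)


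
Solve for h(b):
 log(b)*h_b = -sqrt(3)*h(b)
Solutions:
 h(b) = C1*exp(-sqrt(3)*li(b))


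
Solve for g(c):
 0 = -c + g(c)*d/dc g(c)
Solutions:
 g(c) = -sqrt(C1 + c^2)
 g(c) = sqrt(C1 + c^2)


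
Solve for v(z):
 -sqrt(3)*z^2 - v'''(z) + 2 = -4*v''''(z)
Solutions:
 v(z) = C1 + C2*z + C3*z^2 + C4*exp(z/4) - sqrt(3)*z^5/60 - sqrt(3)*z^4/3 + z^3*(1 - 16*sqrt(3))/3


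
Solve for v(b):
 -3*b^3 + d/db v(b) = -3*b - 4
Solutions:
 v(b) = C1 + 3*b^4/4 - 3*b^2/2 - 4*b


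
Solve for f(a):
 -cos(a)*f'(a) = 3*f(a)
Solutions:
 f(a) = C1*(sin(a) - 1)^(3/2)/(sin(a) + 1)^(3/2)


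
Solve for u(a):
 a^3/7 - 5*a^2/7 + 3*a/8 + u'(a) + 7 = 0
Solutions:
 u(a) = C1 - a^4/28 + 5*a^3/21 - 3*a^2/16 - 7*a


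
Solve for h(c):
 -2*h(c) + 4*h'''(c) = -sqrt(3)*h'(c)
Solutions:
 h(c) = C1*exp(-c*(-3^(5/6)/(6 + sqrt(sqrt(3) + 36))^(1/3) + 3^(2/3)*(6 + sqrt(sqrt(3) + 36))^(1/3))/12)*sin(c*(3^(1/3)/(6 + sqrt(sqrt(3) + 36))^(1/3) + 3^(1/6)*(6 + sqrt(sqrt(3) + 36))^(1/3))/4) + C2*exp(-c*(-3^(5/6)/(6 + sqrt(sqrt(3) + 36))^(1/3) + 3^(2/3)*(6 + sqrt(sqrt(3) + 36))^(1/3))/12)*cos(c*(3^(1/3)/(6 + sqrt(sqrt(3) + 36))^(1/3) + 3^(1/6)*(6 + sqrt(sqrt(3) + 36))^(1/3))/4) + C3*exp(c*(-3^(5/6)/(6 + sqrt(sqrt(3) + 36))^(1/3) + 3^(2/3)*(6 + sqrt(sqrt(3) + 36))^(1/3))/6)


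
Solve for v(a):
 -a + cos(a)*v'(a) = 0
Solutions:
 v(a) = C1 + Integral(a/cos(a), a)


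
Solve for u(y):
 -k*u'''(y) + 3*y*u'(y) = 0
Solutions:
 u(y) = C1 + Integral(C2*airyai(3^(1/3)*y*(1/k)^(1/3)) + C3*airybi(3^(1/3)*y*(1/k)^(1/3)), y)


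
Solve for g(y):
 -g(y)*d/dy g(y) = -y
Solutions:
 g(y) = -sqrt(C1 + y^2)
 g(y) = sqrt(C1 + y^2)


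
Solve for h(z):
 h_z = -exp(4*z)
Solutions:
 h(z) = C1 - exp(4*z)/4


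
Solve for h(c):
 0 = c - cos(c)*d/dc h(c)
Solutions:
 h(c) = C1 + Integral(c/cos(c), c)


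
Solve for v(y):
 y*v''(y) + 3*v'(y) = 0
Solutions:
 v(y) = C1 + C2/y^2


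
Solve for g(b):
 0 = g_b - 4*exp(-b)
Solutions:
 g(b) = C1 - 4*exp(-b)


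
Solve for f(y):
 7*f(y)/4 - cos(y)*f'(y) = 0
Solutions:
 f(y) = C1*(sin(y) + 1)^(7/8)/(sin(y) - 1)^(7/8)


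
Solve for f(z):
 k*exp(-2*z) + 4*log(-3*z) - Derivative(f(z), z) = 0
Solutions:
 f(z) = C1 - k*exp(-2*z)/2 + 4*z*log(-z) + 4*z*(-1 + log(3))


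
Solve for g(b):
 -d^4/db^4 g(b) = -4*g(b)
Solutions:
 g(b) = C1*exp(-sqrt(2)*b) + C2*exp(sqrt(2)*b) + C3*sin(sqrt(2)*b) + C4*cos(sqrt(2)*b)


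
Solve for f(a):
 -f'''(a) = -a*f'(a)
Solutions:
 f(a) = C1 + Integral(C2*airyai(a) + C3*airybi(a), a)


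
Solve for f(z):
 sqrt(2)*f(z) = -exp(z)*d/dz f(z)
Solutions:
 f(z) = C1*exp(sqrt(2)*exp(-z))


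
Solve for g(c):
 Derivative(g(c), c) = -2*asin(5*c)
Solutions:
 g(c) = C1 - 2*c*asin(5*c) - 2*sqrt(1 - 25*c^2)/5


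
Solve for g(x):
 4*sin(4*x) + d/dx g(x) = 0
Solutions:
 g(x) = C1 + cos(4*x)


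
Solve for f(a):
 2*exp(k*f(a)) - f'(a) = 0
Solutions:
 f(a) = Piecewise((log(-1/(C1*k + 2*a*k))/k, Ne(k, 0)), (nan, True))
 f(a) = Piecewise((C1 + 2*a, Eq(k, 0)), (nan, True))


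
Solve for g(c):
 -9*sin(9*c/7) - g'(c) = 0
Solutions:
 g(c) = C1 + 7*cos(9*c/7)


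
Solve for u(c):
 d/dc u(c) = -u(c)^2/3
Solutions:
 u(c) = 3/(C1 + c)


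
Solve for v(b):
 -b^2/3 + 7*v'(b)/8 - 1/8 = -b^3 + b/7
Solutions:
 v(b) = C1 - 2*b^4/7 + 8*b^3/63 + 4*b^2/49 + b/7


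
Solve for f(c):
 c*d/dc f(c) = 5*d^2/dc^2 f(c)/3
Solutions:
 f(c) = C1 + C2*erfi(sqrt(30)*c/10)


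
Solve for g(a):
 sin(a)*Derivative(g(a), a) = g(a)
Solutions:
 g(a) = C1*sqrt(cos(a) - 1)/sqrt(cos(a) + 1)


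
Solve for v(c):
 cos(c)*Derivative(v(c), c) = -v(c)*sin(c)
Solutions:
 v(c) = C1*cos(c)


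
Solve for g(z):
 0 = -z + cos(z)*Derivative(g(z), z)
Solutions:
 g(z) = C1 + Integral(z/cos(z), z)


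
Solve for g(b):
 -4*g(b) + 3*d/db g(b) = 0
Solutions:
 g(b) = C1*exp(4*b/3)


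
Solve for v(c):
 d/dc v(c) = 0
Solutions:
 v(c) = C1


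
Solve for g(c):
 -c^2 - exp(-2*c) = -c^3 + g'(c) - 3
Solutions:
 g(c) = C1 + c^4/4 - c^3/3 + 3*c + exp(-2*c)/2


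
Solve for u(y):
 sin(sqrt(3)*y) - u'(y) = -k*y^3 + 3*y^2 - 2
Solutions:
 u(y) = C1 + k*y^4/4 - y^3 + 2*y - sqrt(3)*cos(sqrt(3)*y)/3


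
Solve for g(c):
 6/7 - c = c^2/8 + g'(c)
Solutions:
 g(c) = C1 - c^3/24 - c^2/2 + 6*c/7


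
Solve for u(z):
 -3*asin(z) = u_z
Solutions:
 u(z) = C1 - 3*z*asin(z) - 3*sqrt(1 - z^2)


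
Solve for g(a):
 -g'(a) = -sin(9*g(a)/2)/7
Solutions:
 -a/7 + log(cos(9*g(a)/2) - 1)/9 - log(cos(9*g(a)/2) + 1)/9 = C1


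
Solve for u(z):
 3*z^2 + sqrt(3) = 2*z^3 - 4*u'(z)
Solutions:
 u(z) = C1 + z^4/8 - z^3/4 - sqrt(3)*z/4


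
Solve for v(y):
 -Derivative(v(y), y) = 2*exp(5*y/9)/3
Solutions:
 v(y) = C1 - 6*exp(5*y/9)/5


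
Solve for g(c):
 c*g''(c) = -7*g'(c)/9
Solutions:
 g(c) = C1 + C2*c^(2/9)


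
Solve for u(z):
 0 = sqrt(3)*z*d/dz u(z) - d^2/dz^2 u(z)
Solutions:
 u(z) = C1 + C2*erfi(sqrt(2)*3^(1/4)*z/2)


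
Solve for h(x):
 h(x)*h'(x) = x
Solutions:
 h(x) = -sqrt(C1 + x^2)
 h(x) = sqrt(C1 + x^2)


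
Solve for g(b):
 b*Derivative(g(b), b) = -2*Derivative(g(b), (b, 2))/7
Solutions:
 g(b) = C1 + C2*erf(sqrt(7)*b/2)


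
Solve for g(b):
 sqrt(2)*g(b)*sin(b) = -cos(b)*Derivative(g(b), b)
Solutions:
 g(b) = C1*cos(b)^(sqrt(2))


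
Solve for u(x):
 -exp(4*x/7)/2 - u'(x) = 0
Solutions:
 u(x) = C1 - 7*exp(4*x/7)/8


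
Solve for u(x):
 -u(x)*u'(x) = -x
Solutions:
 u(x) = -sqrt(C1 + x^2)
 u(x) = sqrt(C1 + x^2)


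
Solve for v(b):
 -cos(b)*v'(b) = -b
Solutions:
 v(b) = C1 + Integral(b/cos(b), b)


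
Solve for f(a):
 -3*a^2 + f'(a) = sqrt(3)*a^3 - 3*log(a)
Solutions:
 f(a) = C1 + sqrt(3)*a^4/4 + a^3 - 3*a*log(a) + 3*a


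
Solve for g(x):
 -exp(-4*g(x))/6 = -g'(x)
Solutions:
 g(x) = log(-I*(C1 + 2*x/3)^(1/4))
 g(x) = log(I*(C1 + 2*x/3)^(1/4))
 g(x) = log(-(C1 + 2*x/3)^(1/4))
 g(x) = log(C1 + 2*x/3)/4


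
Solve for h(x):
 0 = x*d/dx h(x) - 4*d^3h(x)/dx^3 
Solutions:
 h(x) = C1 + Integral(C2*airyai(2^(1/3)*x/2) + C3*airybi(2^(1/3)*x/2), x)


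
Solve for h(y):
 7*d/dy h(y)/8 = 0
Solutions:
 h(y) = C1


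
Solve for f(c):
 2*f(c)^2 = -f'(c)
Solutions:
 f(c) = 1/(C1 + 2*c)


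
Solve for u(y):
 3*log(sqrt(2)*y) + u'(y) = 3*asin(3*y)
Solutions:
 u(y) = C1 - 3*y*log(y) + 3*y*asin(3*y) - 3*y*log(2)/2 + 3*y + sqrt(1 - 9*y^2)


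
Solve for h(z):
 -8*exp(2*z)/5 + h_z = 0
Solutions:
 h(z) = C1 + 4*exp(2*z)/5


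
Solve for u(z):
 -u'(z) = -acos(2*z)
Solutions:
 u(z) = C1 + z*acos(2*z) - sqrt(1 - 4*z^2)/2


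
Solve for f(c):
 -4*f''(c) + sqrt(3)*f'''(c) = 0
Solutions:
 f(c) = C1 + C2*c + C3*exp(4*sqrt(3)*c/3)


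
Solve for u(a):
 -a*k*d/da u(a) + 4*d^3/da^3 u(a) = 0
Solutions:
 u(a) = C1 + Integral(C2*airyai(2^(1/3)*a*k^(1/3)/2) + C3*airybi(2^(1/3)*a*k^(1/3)/2), a)


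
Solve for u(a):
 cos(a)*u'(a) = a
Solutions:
 u(a) = C1 + Integral(a/cos(a), a)


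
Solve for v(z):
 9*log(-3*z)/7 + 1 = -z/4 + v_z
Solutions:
 v(z) = C1 + z^2/8 + 9*z*log(-z)/7 + z*(-2 + 9*log(3))/7


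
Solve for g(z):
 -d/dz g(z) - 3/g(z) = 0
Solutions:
 g(z) = -sqrt(C1 - 6*z)
 g(z) = sqrt(C1 - 6*z)


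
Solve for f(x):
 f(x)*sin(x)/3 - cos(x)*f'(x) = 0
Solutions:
 f(x) = C1/cos(x)^(1/3)


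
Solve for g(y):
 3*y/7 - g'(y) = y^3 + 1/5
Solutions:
 g(y) = C1 - y^4/4 + 3*y^2/14 - y/5


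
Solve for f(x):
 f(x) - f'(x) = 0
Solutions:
 f(x) = C1*exp(x)


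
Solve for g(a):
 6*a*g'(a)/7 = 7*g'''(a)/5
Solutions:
 g(a) = C1 + Integral(C2*airyai(210^(1/3)*a/7) + C3*airybi(210^(1/3)*a/7), a)


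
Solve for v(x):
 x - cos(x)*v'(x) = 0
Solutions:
 v(x) = C1 + Integral(x/cos(x), x)


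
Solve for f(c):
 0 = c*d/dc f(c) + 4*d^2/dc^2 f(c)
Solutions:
 f(c) = C1 + C2*erf(sqrt(2)*c/4)


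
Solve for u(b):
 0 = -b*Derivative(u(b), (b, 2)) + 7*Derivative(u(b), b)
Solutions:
 u(b) = C1 + C2*b^8


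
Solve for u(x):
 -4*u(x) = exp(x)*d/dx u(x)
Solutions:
 u(x) = C1*exp(4*exp(-x))


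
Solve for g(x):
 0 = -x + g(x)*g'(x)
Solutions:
 g(x) = -sqrt(C1 + x^2)
 g(x) = sqrt(C1 + x^2)


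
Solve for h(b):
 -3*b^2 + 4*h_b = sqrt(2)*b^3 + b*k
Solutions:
 h(b) = C1 + sqrt(2)*b^4/16 + b^3/4 + b^2*k/8


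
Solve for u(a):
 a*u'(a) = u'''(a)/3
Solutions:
 u(a) = C1 + Integral(C2*airyai(3^(1/3)*a) + C3*airybi(3^(1/3)*a), a)


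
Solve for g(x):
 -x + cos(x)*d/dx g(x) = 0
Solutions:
 g(x) = C1 + Integral(x/cos(x), x)


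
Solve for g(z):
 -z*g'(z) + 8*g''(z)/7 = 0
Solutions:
 g(z) = C1 + C2*erfi(sqrt(7)*z/4)


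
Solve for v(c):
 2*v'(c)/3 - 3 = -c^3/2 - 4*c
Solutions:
 v(c) = C1 - 3*c^4/16 - 3*c^2 + 9*c/2


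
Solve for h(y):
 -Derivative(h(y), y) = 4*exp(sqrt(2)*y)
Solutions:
 h(y) = C1 - 2*sqrt(2)*exp(sqrt(2)*y)


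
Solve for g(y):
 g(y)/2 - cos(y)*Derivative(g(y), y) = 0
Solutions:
 g(y) = C1*(sin(y) + 1)^(1/4)/(sin(y) - 1)^(1/4)


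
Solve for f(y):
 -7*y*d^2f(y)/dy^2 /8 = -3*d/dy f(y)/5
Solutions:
 f(y) = C1 + C2*y^(59/35)


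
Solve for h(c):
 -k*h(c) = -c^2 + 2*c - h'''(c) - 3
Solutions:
 h(c) = C1*exp(c*k^(1/3)) + C2*exp(c*k^(1/3)*(-1 + sqrt(3)*I)/2) + C3*exp(-c*k^(1/3)*(1 + sqrt(3)*I)/2) + c^2/k - 2*c/k + 3/k


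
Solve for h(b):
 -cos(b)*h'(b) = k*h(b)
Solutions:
 h(b) = C1*exp(k*(log(sin(b) - 1) - log(sin(b) + 1))/2)


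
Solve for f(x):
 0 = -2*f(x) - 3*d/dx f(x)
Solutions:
 f(x) = C1*exp(-2*x/3)


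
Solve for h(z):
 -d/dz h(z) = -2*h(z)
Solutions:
 h(z) = C1*exp(2*z)


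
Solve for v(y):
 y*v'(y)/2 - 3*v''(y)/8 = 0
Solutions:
 v(y) = C1 + C2*erfi(sqrt(6)*y/3)


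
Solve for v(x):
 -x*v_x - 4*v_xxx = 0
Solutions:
 v(x) = C1 + Integral(C2*airyai(-2^(1/3)*x/2) + C3*airybi(-2^(1/3)*x/2), x)


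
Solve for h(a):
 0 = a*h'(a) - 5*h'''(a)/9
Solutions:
 h(a) = C1 + Integral(C2*airyai(15^(2/3)*a/5) + C3*airybi(15^(2/3)*a/5), a)


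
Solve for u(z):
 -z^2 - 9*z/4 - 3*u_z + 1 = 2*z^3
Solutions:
 u(z) = C1 - z^4/6 - z^3/9 - 3*z^2/8 + z/3


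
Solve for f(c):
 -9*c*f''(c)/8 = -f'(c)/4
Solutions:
 f(c) = C1 + C2*c^(11/9)


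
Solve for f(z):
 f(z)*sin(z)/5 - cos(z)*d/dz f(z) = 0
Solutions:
 f(z) = C1/cos(z)^(1/5)


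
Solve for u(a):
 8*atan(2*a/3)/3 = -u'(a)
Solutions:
 u(a) = C1 - 8*a*atan(2*a/3)/3 + 2*log(4*a^2 + 9)


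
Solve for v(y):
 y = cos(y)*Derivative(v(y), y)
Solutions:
 v(y) = C1 + Integral(y/cos(y), y)


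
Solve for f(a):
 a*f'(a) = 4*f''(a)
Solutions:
 f(a) = C1 + C2*erfi(sqrt(2)*a/4)


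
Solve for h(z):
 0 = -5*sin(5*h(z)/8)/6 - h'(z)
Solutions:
 5*z/6 + 4*log(cos(5*h(z)/8) - 1)/5 - 4*log(cos(5*h(z)/8) + 1)/5 = C1


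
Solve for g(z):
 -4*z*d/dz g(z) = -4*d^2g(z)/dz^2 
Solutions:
 g(z) = C1 + C2*erfi(sqrt(2)*z/2)


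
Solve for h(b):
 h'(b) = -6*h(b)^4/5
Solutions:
 h(b) = 5^(1/3)*(1/(C1 + 18*b))^(1/3)
 h(b) = 5^(1/3)*(-3^(2/3) - 3*3^(1/6)*I)*(1/(C1 + 6*b))^(1/3)/6
 h(b) = 5^(1/3)*(-3^(2/3) + 3*3^(1/6)*I)*(1/(C1 + 6*b))^(1/3)/6


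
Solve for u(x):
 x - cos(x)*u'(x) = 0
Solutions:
 u(x) = C1 + Integral(x/cos(x), x)


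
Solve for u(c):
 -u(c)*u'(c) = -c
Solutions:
 u(c) = -sqrt(C1 + c^2)
 u(c) = sqrt(C1 + c^2)


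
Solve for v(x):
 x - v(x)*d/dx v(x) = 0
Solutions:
 v(x) = -sqrt(C1 + x^2)
 v(x) = sqrt(C1 + x^2)


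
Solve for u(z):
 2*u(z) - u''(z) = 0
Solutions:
 u(z) = C1*exp(-sqrt(2)*z) + C2*exp(sqrt(2)*z)


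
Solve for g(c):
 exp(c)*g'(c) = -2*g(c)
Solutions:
 g(c) = C1*exp(2*exp(-c))


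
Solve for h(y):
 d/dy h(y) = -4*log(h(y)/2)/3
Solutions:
 -3*Integral(1/(-log(_y) + log(2)), (_y, h(y)))/4 = C1 - y


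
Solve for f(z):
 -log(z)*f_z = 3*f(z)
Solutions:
 f(z) = C1*exp(-3*li(z))


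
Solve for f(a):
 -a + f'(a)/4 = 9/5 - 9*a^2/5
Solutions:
 f(a) = C1 - 12*a^3/5 + 2*a^2 + 36*a/5


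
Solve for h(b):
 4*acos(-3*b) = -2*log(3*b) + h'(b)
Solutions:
 h(b) = C1 + 2*b*log(b) + 4*b*acos(-3*b) - 2*b + 2*b*log(3) + 4*sqrt(1 - 9*b^2)/3


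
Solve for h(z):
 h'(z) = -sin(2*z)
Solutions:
 h(z) = C1 + cos(2*z)/2


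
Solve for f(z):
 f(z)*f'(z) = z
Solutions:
 f(z) = -sqrt(C1 + z^2)
 f(z) = sqrt(C1 + z^2)


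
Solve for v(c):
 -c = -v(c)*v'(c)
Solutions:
 v(c) = -sqrt(C1 + c^2)
 v(c) = sqrt(C1 + c^2)


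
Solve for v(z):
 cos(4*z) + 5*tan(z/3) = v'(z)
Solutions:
 v(z) = C1 - 15*log(cos(z/3)) + sin(4*z)/4


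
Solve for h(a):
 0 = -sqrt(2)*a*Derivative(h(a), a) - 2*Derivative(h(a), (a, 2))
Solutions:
 h(a) = C1 + C2*erf(2^(1/4)*a/2)


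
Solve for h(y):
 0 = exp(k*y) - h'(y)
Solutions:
 h(y) = C1 + exp(k*y)/k


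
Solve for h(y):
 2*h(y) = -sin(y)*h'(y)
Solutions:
 h(y) = C1*(cos(y) + 1)/(cos(y) - 1)


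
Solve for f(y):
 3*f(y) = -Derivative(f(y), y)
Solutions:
 f(y) = C1*exp(-3*y)


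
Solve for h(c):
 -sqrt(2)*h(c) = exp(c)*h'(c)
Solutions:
 h(c) = C1*exp(sqrt(2)*exp(-c))


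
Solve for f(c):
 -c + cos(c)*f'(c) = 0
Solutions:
 f(c) = C1 + Integral(c/cos(c), c)


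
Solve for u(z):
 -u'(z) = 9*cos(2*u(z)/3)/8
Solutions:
 9*z/8 - 3*log(sin(2*u(z)/3) - 1)/4 + 3*log(sin(2*u(z)/3) + 1)/4 = C1


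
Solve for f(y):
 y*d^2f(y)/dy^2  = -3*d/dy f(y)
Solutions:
 f(y) = C1 + C2/y^2


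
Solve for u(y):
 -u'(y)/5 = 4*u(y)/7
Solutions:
 u(y) = C1*exp(-20*y/7)


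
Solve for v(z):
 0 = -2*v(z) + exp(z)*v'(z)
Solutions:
 v(z) = C1*exp(-2*exp(-z))


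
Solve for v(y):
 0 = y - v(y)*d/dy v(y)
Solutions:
 v(y) = -sqrt(C1 + y^2)
 v(y) = sqrt(C1 + y^2)


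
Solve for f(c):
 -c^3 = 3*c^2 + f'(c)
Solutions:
 f(c) = C1 - c^4/4 - c^3


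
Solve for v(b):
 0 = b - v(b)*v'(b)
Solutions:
 v(b) = -sqrt(C1 + b^2)
 v(b) = sqrt(C1 + b^2)


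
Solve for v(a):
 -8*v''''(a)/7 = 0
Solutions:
 v(a) = C1 + C2*a + C3*a^2 + C4*a^3


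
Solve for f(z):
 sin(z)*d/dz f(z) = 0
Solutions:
 f(z) = C1


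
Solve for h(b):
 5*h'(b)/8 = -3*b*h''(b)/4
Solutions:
 h(b) = C1 + C2*b^(1/6)


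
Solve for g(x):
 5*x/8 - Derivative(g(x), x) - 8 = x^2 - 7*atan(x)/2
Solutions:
 g(x) = C1 - x^3/3 + 5*x^2/16 + 7*x*atan(x)/2 - 8*x - 7*log(x^2 + 1)/4


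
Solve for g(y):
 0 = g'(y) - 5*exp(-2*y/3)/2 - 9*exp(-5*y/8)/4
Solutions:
 g(y) = C1 - 15*exp(-2*y/3)/4 - 18*exp(-5*y/8)/5


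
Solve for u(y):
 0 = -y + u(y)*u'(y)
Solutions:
 u(y) = -sqrt(C1 + y^2)
 u(y) = sqrt(C1 + y^2)


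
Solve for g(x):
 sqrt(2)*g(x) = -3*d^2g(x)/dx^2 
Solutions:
 g(x) = C1*sin(2^(1/4)*sqrt(3)*x/3) + C2*cos(2^(1/4)*sqrt(3)*x/3)


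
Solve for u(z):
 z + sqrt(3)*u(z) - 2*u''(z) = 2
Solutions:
 u(z) = C1*exp(-sqrt(2)*3^(1/4)*z/2) + C2*exp(sqrt(2)*3^(1/4)*z/2) - sqrt(3)*z/3 + 2*sqrt(3)/3


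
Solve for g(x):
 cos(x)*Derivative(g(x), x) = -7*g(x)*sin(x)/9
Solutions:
 g(x) = C1*cos(x)^(7/9)


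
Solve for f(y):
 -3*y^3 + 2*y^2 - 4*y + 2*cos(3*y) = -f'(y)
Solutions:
 f(y) = C1 + 3*y^4/4 - 2*y^3/3 + 2*y^2 - 2*sin(3*y)/3


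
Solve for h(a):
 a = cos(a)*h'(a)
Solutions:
 h(a) = C1 + Integral(a/cos(a), a)


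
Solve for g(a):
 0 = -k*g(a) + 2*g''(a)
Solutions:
 g(a) = C1*exp(-sqrt(2)*a*sqrt(k)/2) + C2*exp(sqrt(2)*a*sqrt(k)/2)


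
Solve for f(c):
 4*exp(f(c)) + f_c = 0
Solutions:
 f(c) = log(1/(C1 + 4*c))


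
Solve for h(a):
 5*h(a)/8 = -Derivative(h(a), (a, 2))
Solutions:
 h(a) = C1*sin(sqrt(10)*a/4) + C2*cos(sqrt(10)*a/4)


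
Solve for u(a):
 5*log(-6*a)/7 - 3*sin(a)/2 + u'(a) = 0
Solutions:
 u(a) = C1 - 5*a*log(-a)/7 - 5*a*log(6)/7 + 5*a/7 - 3*cos(a)/2


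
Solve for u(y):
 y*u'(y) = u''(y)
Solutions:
 u(y) = C1 + C2*erfi(sqrt(2)*y/2)


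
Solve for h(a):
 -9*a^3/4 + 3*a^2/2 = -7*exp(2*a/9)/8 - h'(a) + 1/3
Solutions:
 h(a) = C1 + 9*a^4/16 - a^3/2 + a/3 - 63*exp(2*a/9)/16


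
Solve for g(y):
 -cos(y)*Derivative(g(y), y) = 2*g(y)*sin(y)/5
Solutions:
 g(y) = C1*cos(y)^(2/5)


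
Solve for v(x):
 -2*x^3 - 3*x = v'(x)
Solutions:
 v(x) = C1 - x^4/2 - 3*x^2/2


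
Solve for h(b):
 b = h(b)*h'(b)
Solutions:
 h(b) = -sqrt(C1 + b^2)
 h(b) = sqrt(C1 + b^2)


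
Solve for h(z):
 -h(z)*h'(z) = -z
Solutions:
 h(z) = -sqrt(C1 + z^2)
 h(z) = sqrt(C1 + z^2)


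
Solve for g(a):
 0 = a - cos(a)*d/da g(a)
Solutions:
 g(a) = C1 + Integral(a/cos(a), a)


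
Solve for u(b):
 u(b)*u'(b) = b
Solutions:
 u(b) = -sqrt(C1 + b^2)
 u(b) = sqrt(C1 + b^2)


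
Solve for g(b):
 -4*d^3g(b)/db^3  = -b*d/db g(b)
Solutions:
 g(b) = C1 + Integral(C2*airyai(2^(1/3)*b/2) + C3*airybi(2^(1/3)*b/2), b)


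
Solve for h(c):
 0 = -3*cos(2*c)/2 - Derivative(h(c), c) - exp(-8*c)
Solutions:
 h(c) = C1 - 3*sin(2*c)/4 + exp(-8*c)/8


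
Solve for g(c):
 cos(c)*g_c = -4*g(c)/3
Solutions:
 g(c) = C1*(sin(c) - 1)^(2/3)/(sin(c) + 1)^(2/3)


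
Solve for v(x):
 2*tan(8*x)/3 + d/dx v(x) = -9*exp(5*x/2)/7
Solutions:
 v(x) = C1 - 18*exp(5*x/2)/35 + log(cos(8*x))/12


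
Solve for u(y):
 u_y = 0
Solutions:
 u(y) = C1


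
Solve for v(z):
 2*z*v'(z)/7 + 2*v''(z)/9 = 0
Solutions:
 v(z) = C1 + C2*erf(3*sqrt(14)*z/14)


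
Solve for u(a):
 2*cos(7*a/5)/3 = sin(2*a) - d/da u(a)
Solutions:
 u(a) = C1 - 10*sin(7*a/5)/21 - cos(2*a)/2


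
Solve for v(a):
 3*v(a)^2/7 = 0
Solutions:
 v(a) = 0


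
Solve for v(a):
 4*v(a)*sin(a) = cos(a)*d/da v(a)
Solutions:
 v(a) = C1/cos(a)^4


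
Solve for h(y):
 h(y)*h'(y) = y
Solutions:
 h(y) = -sqrt(C1 + y^2)
 h(y) = sqrt(C1 + y^2)


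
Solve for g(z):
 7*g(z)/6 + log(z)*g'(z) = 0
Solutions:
 g(z) = C1*exp(-7*li(z)/6)


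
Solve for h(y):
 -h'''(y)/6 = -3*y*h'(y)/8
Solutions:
 h(y) = C1 + Integral(C2*airyai(2^(1/3)*3^(2/3)*y/2) + C3*airybi(2^(1/3)*3^(2/3)*y/2), y)


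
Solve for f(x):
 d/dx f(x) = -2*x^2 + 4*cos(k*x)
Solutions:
 f(x) = C1 - 2*x^3/3 + 4*sin(k*x)/k


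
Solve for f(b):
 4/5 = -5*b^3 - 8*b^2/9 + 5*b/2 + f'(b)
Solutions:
 f(b) = C1 + 5*b^4/4 + 8*b^3/27 - 5*b^2/4 + 4*b/5


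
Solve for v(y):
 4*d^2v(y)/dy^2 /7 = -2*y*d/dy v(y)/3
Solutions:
 v(y) = C1 + C2*erf(sqrt(21)*y/6)


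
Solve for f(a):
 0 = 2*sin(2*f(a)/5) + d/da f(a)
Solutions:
 2*a + 5*log(cos(2*f(a)/5) - 1)/4 - 5*log(cos(2*f(a)/5) + 1)/4 = C1


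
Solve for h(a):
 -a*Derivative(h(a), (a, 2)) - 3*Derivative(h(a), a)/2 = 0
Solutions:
 h(a) = C1 + C2/sqrt(a)


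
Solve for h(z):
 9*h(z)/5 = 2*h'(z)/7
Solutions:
 h(z) = C1*exp(63*z/10)


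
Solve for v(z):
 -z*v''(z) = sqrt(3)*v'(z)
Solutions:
 v(z) = C1 + C2*z^(1 - sqrt(3))


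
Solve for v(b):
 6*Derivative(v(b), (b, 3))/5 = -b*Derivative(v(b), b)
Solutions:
 v(b) = C1 + Integral(C2*airyai(-5^(1/3)*6^(2/3)*b/6) + C3*airybi(-5^(1/3)*6^(2/3)*b/6), b)


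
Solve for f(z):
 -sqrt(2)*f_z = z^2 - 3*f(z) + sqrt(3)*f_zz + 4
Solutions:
 f(z) = C1*exp(sqrt(6)*z*(-1 + sqrt(1 + 6*sqrt(3)))/6) + C2*exp(-sqrt(6)*z*(1 + sqrt(1 + 6*sqrt(3)))/6) + z^2/3 + 2*sqrt(2)*z/9 + 2*sqrt(3)/9 + 40/27


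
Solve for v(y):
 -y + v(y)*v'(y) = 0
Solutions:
 v(y) = -sqrt(C1 + y^2)
 v(y) = sqrt(C1 + y^2)


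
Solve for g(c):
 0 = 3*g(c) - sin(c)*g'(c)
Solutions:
 g(c) = C1*(cos(c) - 1)^(3/2)/(cos(c) + 1)^(3/2)


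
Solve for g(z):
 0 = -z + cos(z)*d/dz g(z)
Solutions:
 g(z) = C1 + Integral(z/cos(z), z)


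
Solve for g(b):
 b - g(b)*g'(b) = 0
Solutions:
 g(b) = -sqrt(C1 + b^2)
 g(b) = sqrt(C1 + b^2)


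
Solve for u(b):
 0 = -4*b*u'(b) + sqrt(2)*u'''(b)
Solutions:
 u(b) = C1 + Integral(C2*airyai(sqrt(2)*b) + C3*airybi(sqrt(2)*b), b)


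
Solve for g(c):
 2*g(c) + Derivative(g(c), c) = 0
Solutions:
 g(c) = C1*exp(-2*c)


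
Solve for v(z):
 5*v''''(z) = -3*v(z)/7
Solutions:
 v(z) = (C1*sin(sqrt(2)*3^(1/4)*35^(3/4)*z/70) + C2*cos(sqrt(2)*3^(1/4)*35^(3/4)*z/70))*exp(-sqrt(2)*3^(1/4)*35^(3/4)*z/70) + (C3*sin(sqrt(2)*3^(1/4)*35^(3/4)*z/70) + C4*cos(sqrt(2)*3^(1/4)*35^(3/4)*z/70))*exp(sqrt(2)*3^(1/4)*35^(3/4)*z/70)


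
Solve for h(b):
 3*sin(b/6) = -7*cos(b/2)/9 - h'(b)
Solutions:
 h(b) = C1 - 14*sin(b/2)/9 + 18*cos(b/6)


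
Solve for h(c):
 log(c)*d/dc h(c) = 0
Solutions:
 h(c) = C1


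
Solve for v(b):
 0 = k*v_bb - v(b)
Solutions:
 v(b) = C1*exp(-b*sqrt(1/k)) + C2*exp(b*sqrt(1/k))


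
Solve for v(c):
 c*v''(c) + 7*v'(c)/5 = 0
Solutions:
 v(c) = C1 + C2/c^(2/5)


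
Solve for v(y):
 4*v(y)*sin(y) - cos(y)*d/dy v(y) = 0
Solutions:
 v(y) = C1/cos(y)^4


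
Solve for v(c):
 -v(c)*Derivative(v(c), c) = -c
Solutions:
 v(c) = -sqrt(C1 + c^2)
 v(c) = sqrt(C1 + c^2)


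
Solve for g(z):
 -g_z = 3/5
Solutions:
 g(z) = C1 - 3*z/5


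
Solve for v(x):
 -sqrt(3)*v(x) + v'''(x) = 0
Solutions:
 v(x) = C3*exp(3^(1/6)*x) + (C1*sin(3^(2/3)*x/2) + C2*cos(3^(2/3)*x/2))*exp(-3^(1/6)*x/2)


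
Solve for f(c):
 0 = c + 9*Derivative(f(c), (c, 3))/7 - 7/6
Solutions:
 f(c) = C1 + C2*c + C3*c^2 - 7*c^4/216 + 49*c^3/324


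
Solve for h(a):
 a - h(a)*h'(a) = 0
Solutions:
 h(a) = -sqrt(C1 + a^2)
 h(a) = sqrt(C1 + a^2)


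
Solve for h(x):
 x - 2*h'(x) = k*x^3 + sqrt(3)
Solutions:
 h(x) = C1 - k*x^4/8 + x^2/4 - sqrt(3)*x/2


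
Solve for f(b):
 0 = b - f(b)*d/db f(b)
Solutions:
 f(b) = -sqrt(C1 + b^2)
 f(b) = sqrt(C1 + b^2)


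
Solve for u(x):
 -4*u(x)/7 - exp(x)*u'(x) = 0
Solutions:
 u(x) = C1*exp(4*exp(-x)/7)


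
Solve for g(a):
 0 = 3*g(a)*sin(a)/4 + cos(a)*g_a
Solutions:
 g(a) = C1*cos(a)^(3/4)


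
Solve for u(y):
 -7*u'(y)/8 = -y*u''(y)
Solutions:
 u(y) = C1 + C2*y^(15/8)


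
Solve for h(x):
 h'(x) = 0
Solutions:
 h(x) = C1


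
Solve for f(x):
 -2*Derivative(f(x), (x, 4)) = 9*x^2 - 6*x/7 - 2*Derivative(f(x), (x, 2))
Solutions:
 f(x) = C1 + C2*x + C3*exp(-x) + C4*exp(x) + 3*x^4/8 - x^3/14 + 9*x^2/2


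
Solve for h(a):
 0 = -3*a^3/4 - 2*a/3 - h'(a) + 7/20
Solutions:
 h(a) = C1 - 3*a^4/16 - a^2/3 + 7*a/20


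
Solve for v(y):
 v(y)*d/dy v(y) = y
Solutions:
 v(y) = -sqrt(C1 + y^2)
 v(y) = sqrt(C1 + y^2)


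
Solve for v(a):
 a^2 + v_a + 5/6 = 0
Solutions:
 v(a) = C1 - a^3/3 - 5*a/6


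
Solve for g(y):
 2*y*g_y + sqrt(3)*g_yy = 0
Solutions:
 g(y) = C1 + C2*erf(3^(3/4)*y/3)


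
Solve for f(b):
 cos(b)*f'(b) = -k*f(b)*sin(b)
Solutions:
 f(b) = C1*exp(k*log(cos(b)))


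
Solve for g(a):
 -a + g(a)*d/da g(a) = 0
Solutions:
 g(a) = -sqrt(C1 + a^2)
 g(a) = sqrt(C1 + a^2)


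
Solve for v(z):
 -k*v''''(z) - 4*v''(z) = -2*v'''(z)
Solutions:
 v(z) = C1 + C2*z + C3*exp(z*(1 - sqrt(1 - 4*k))/k) + C4*exp(z*(sqrt(1 - 4*k) + 1)/k)


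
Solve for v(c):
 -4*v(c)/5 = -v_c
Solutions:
 v(c) = C1*exp(4*c/5)


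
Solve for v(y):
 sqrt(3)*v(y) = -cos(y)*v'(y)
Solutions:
 v(y) = C1*(sin(y) - 1)^(sqrt(3)/2)/(sin(y) + 1)^(sqrt(3)/2)


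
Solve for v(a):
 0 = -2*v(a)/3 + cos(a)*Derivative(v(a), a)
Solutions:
 v(a) = C1*(sin(a) + 1)^(1/3)/(sin(a) - 1)^(1/3)


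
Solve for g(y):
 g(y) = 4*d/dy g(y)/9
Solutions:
 g(y) = C1*exp(9*y/4)


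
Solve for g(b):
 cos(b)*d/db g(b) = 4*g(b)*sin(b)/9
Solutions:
 g(b) = C1/cos(b)^(4/9)


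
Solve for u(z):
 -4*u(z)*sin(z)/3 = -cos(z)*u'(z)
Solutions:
 u(z) = C1/cos(z)^(4/3)


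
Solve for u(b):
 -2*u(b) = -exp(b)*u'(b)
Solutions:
 u(b) = C1*exp(-2*exp(-b))


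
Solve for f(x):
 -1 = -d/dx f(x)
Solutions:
 f(x) = C1 + x


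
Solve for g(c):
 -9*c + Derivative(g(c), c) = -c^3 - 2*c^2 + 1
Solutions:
 g(c) = C1 - c^4/4 - 2*c^3/3 + 9*c^2/2 + c


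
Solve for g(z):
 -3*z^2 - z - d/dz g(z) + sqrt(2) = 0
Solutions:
 g(z) = C1 - z^3 - z^2/2 + sqrt(2)*z


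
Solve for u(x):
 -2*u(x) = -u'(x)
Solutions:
 u(x) = C1*exp(2*x)


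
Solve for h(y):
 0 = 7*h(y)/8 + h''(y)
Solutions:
 h(y) = C1*sin(sqrt(14)*y/4) + C2*cos(sqrt(14)*y/4)


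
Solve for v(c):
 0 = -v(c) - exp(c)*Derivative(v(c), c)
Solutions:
 v(c) = C1*exp(exp(-c))


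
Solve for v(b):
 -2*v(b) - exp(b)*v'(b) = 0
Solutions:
 v(b) = C1*exp(2*exp(-b))


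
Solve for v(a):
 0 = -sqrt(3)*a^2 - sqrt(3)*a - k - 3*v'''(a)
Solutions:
 v(a) = C1 + C2*a + C3*a^2 - sqrt(3)*a^5/180 - sqrt(3)*a^4/72 - a^3*k/18


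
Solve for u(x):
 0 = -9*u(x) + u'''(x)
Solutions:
 u(x) = C3*exp(3^(2/3)*x) + (C1*sin(3*3^(1/6)*x/2) + C2*cos(3*3^(1/6)*x/2))*exp(-3^(2/3)*x/2)


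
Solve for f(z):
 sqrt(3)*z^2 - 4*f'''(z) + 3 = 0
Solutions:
 f(z) = C1 + C2*z + C3*z^2 + sqrt(3)*z^5/240 + z^3/8


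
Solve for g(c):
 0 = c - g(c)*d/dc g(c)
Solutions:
 g(c) = -sqrt(C1 + c^2)
 g(c) = sqrt(C1 + c^2)


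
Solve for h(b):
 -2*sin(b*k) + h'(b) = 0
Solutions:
 h(b) = C1 - 2*cos(b*k)/k


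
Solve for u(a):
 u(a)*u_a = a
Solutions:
 u(a) = -sqrt(C1 + a^2)
 u(a) = sqrt(C1 + a^2)


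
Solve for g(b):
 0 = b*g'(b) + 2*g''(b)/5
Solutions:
 g(b) = C1 + C2*erf(sqrt(5)*b/2)


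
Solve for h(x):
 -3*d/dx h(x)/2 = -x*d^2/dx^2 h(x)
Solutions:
 h(x) = C1 + C2*x^(5/2)


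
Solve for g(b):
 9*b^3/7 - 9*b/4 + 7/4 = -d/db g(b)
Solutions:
 g(b) = C1 - 9*b^4/28 + 9*b^2/8 - 7*b/4


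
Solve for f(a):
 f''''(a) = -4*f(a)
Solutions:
 f(a) = (C1*sin(a) + C2*cos(a))*exp(-a) + (C3*sin(a) + C4*cos(a))*exp(a)


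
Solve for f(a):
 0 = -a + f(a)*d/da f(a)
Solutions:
 f(a) = -sqrt(C1 + a^2)
 f(a) = sqrt(C1 + a^2)


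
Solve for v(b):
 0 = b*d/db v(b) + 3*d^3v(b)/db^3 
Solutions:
 v(b) = C1 + Integral(C2*airyai(-3^(2/3)*b/3) + C3*airybi(-3^(2/3)*b/3), b)


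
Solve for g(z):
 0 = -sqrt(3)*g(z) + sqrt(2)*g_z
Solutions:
 g(z) = C1*exp(sqrt(6)*z/2)


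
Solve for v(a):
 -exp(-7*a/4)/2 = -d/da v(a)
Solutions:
 v(a) = C1 - 2*exp(-7*a/4)/7


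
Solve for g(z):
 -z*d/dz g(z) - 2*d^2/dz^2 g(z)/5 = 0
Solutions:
 g(z) = C1 + C2*erf(sqrt(5)*z/2)


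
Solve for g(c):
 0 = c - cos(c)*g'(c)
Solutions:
 g(c) = C1 + Integral(c/cos(c), c)


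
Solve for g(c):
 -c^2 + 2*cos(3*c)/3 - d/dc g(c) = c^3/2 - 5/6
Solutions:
 g(c) = C1 - c^4/8 - c^3/3 + 5*c/6 + 2*sin(3*c)/9


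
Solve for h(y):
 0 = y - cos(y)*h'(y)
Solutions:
 h(y) = C1 + Integral(y/cos(y), y)


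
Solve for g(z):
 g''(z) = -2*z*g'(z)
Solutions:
 g(z) = C1 + C2*erf(z)


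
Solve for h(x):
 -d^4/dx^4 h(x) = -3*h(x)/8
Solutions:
 h(x) = C1*exp(-6^(1/4)*x/2) + C2*exp(6^(1/4)*x/2) + C3*sin(6^(1/4)*x/2) + C4*cos(6^(1/4)*x/2)


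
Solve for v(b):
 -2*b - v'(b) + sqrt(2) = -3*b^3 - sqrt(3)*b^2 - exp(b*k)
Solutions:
 v(b) = C1 + 3*b^4/4 + sqrt(3)*b^3/3 - b^2 + sqrt(2)*b + exp(b*k)/k


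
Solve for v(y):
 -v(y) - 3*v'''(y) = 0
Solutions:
 v(y) = C3*exp(-3^(2/3)*y/3) + (C1*sin(3^(1/6)*y/2) + C2*cos(3^(1/6)*y/2))*exp(3^(2/3)*y/6)


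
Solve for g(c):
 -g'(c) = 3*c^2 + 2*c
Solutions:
 g(c) = C1 - c^3 - c^2


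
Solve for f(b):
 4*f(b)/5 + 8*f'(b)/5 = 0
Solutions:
 f(b) = C1*exp(-b/2)


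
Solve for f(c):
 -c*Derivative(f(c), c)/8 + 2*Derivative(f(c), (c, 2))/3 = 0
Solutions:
 f(c) = C1 + C2*erfi(sqrt(6)*c/8)


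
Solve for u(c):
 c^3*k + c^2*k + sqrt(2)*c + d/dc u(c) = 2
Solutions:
 u(c) = C1 - c^4*k/4 - c^3*k/3 - sqrt(2)*c^2/2 + 2*c


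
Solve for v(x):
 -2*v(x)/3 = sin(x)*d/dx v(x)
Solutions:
 v(x) = C1*(cos(x) + 1)^(1/3)/(cos(x) - 1)^(1/3)


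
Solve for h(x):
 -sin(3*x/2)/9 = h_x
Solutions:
 h(x) = C1 + 2*cos(3*x/2)/27


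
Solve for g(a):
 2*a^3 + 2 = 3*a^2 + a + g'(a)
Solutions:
 g(a) = C1 + a^4/2 - a^3 - a^2/2 + 2*a


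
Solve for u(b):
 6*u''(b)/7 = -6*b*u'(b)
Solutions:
 u(b) = C1 + C2*erf(sqrt(14)*b/2)


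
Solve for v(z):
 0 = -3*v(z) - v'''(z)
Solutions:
 v(z) = C3*exp(-3^(1/3)*z) + (C1*sin(3^(5/6)*z/2) + C2*cos(3^(5/6)*z/2))*exp(3^(1/3)*z/2)


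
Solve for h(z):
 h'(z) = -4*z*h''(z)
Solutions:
 h(z) = C1 + C2*z^(3/4)


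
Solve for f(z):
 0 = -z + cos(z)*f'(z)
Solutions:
 f(z) = C1 + Integral(z/cos(z), z)


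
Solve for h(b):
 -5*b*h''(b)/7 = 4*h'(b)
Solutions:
 h(b) = C1 + C2/b^(23/5)


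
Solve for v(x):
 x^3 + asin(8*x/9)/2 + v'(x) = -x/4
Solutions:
 v(x) = C1 - x^4/4 - x^2/8 - x*asin(8*x/9)/2 - sqrt(81 - 64*x^2)/16


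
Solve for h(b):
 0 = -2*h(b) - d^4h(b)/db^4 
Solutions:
 h(b) = (C1*sin(2^(3/4)*b/2) + C2*cos(2^(3/4)*b/2))*exp(-2^(3/4)*b/2) + (C3*sin(2^(3/4)*b/2) + C4*cos(2^(3/4)*b/2))*exp(2^(3/4)*b/2)


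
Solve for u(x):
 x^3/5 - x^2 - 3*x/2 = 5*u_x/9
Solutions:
 u(x) = C1 + 9*x^4/100 - 3*x^3/5 - 27*x^2/20


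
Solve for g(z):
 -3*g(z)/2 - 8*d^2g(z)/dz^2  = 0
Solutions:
 g(z) = C1*sin(sqrt(3)*z/4) + C2*cos(sqrt(3)*z/4)


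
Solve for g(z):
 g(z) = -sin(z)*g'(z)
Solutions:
 g(z) = C1*sqrt(cos(z) + 1)/sqrt(cos(z) - 1)


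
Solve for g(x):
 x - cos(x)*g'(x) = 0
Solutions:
 g(x) = C1 + Integral(x/cos(x), x)
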